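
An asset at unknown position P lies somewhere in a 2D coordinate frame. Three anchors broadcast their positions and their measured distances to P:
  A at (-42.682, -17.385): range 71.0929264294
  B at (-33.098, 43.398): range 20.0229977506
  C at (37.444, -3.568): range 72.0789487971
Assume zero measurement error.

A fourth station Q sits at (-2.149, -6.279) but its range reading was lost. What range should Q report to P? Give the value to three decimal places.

54.899

eq1: (x + 42.682)² + (y + 17.385)² = 71.0929264294²
eq2: (x + 33.098)² + (y − 43.398)² = 20.0229977506²
eq3: (x − 37.444)² + (y + 3.568)² = 72.0789487971²
eq1−eq2, eq1−eq3 (x²,y² cancel):
  19.168·x + 121.566·y = 5508.156408
  160.252·x + 27.634·y = -850.378260
det = 19.168·27.634 − 121.566·160.252 = -18951.506120
x = (5508.156408·27.634 − 121.566·-850.378260) / -18951.506120 = -13.486499
y = (19.168·-850.378260 − 5508.156408·160.252) / -18951.506120 = 47.436501
|P − Q| = √((-13.486499 − -2.149)² + (47.436501 − -6.279)²) = 54.898943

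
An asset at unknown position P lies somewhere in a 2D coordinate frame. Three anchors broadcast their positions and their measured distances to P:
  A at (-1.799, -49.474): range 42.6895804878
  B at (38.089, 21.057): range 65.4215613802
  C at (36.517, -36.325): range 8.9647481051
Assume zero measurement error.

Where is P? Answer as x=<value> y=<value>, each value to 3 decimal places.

eq1: (x + 1.799)² + (y + 49.474)² = 42.6895804878²
eq2: (x − 38.089)² + (y − 21.057)² = 65.4215613802²
eq3: (x − 36.517)² + (y + 36.325)² = 8.9647481051²
eq1−eq3, eq1−eq2 (x²,y² cancel):
  76.632·x + 26.298·y = 1944.117411
  79.776·x + 141.062·y = -3014.324318
det = 76.632·141.062 − 26.298·79.776 = 8711.913936
x = (1944.117411·141.062 − 26.298·-3014.324318) / 8711.913936 = 40.577971
y = (76.632·-3014.324318 − 1944.117411·79.776) / 8711.913936 = -44.317198

x=40.578 y=-44.317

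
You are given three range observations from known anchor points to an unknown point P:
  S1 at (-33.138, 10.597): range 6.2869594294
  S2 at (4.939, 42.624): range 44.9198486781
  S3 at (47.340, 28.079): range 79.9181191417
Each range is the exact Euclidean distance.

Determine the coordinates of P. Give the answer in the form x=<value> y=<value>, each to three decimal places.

eq1: (x + 33.138)² + (y − 10.597)² = 6.2869594294²
eq2: (x − 4.939)² + (y − 42.624)² = 44.9198486781²
eq3: (x − 47.340)² + (y − 28.079)² = 79.9181191417²
eq2−eq3, eq2−eq1 (x²,y² cancel):
  84.802·x − 29.090·y = -3180.806218
  -76.154·x − 64.054·y = 1347.491302
det = 84.802·-64.054 − -29.090·-76.154 = -7647.227168
x = (-3180.806218·-64.054 − -29.090·1347.491302) / -7647.227168 = -31.768624
y = (84.802·1347.491302 − -3180.806218·-76.154) / -7647.227168 = 16.733014

x=-31.769 y=16.733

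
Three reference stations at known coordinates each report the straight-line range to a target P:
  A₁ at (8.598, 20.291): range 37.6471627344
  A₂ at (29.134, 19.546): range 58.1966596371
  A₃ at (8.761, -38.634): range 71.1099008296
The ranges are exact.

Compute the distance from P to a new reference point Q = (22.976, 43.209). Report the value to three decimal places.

eq1: (x − 8.598)² + (y − 20.291)² = 37.6471627344²
eq2: (x − 29.134)² + (y − 19.546)² = 58.1966596371²
eq3: (x − 8.761)² + (y + 38.634)² = 71.1099008296²
eq1−eq3, eq1−eq2 (x²,y² cancel):
  0.326·x − 117.850·y = -2555.618342
  41.072·x − 1.490·y = -1224.356544
det = 0.326·-1.490 − -117.850·41.072 = 4839.849460
x = (-2555.618342·-1.490 − -117.850·-1224.356544) / 4839.849460 = -29.026223
y = (0.326·-1224.356544 − -2555.618342·41.072) / 4839.849460 = 21.605056
|P − Q| = √((-29.026223 − 22.976)² + (21.605056 − 43.209)²) = 56.311292

56.311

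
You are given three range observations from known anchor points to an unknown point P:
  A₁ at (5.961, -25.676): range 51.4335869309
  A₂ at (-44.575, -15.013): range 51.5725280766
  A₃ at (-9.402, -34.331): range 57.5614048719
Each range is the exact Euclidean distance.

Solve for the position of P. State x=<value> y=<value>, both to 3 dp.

eq1: (x − 5.961)² + (y + 25.676)² = 51.4335869309²
eq2: (x + 44.575)² + (y + 15.013)² = 51.5725280766²
eq3: (x + 9.402)² + (y + 34.331)² = 57.5614048719²
eq3−eq1, eq3−eq2 (x²,y² cancel):
  30.726·x + 17.310·y = 95.676798
  -70.346·x + 38.636·y = 1598.895308
det = 30.726·38.636 − 17.310·-70.346 = 2404.818996
x = (95.676798·38.636 − 17.310·1598.895308) / 2404.818996 = -9.971773
y = (30.726·1598.895308 − 95.676798·-70.346) / 2404.818996 = 23.227585

x=-9.972 y=23.228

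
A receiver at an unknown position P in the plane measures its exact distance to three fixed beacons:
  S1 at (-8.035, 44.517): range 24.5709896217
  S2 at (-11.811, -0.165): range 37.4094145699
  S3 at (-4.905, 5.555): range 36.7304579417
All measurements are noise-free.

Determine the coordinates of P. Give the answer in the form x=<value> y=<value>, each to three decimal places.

eq1: (x + 8.035)² + (y − 44.517)² = 24.5709896217²
eq2: (x + 11.811)² + (y + 0.165)² = 37.4094145699²
eq3: (x + 4.905)² + (y − 5.555)² = 36.7304579417²
eq3−eq2, eq3−eq1 (x²,y² cancel):
  -13.812·x − 11.440·y = 34.272138
  -6.260·x + 77.924·y = 2736.800474
det = -13.812·77.924 − -11.440·-6.260 = -1147.900688
x = (34.272138·77.924 − -11.440·2736.800474) / -1147.900688 = -29.601532
y = (-13.812·2736.800474 − 34.272138·-6.260) / -1147.900688 = 32.743377

x=-29.602 y=32.743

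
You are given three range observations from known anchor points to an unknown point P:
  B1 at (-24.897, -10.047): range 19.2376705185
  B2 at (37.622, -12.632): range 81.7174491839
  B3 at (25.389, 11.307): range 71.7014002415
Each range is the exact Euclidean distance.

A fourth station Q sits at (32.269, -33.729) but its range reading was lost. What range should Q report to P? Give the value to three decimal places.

eq1: (x + 24.897)² + (y + 10.047)² = 19.2376705185²
eq2: (x − 37.622)² + (y + 12.632)² = 81.7174491839²
eq3: (x − 25.389)² + (y − 11.307)² = 71.7014002415²
eq1−eq2, eq1−eq3 (x²,y² cancel):
  125.038·x − 5.170·y = -5453.474044
  100.572·x + 42.708·y = -4719.356078
det = 125.038·42.708 − -5.170·100.572 = 5860.080144
x = (-5453.474044·42.708 − -5.170·-4719.356078) / 5860.080144 = -43.908280
y = (125.038·-4719.356078 − -5453.474044·100.572) / 5860.080144 = -7.104349
|P − Q| = √((-43.908280 − 32.269)² + (-7.104349 − -33.729)²) = 80.696035

80.696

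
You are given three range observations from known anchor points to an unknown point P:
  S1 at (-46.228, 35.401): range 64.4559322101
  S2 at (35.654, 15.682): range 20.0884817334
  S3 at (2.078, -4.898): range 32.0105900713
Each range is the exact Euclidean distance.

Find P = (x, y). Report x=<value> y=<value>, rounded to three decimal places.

eq1: (x + 46.228)² + (y − 35.401)² = 64.4559322101²
eq2: (x − 35.654)² + (y − 15.682)² = 20.0884817334²
eq3: (x − 2.078)² + (y + 4.898)² = 32.0105900713²
eq1−eq3, eq1−eq2 (x²,y² cancel):
  96.612·x − 80.598·y = -232.060977
  163.764·x − 39.438·y = 1877.894154
det = 96.612·-39.438 − -80.598·163.764 = 9388.866816
x = (-232.060977·-39.438 − -80.598·1877.894154) / 9388.866816 = 17.095411
y = (96.612·1877.894154 − -232.060977·163.764) / 9388.866816 = 23.371334

x=17.095 y=23.371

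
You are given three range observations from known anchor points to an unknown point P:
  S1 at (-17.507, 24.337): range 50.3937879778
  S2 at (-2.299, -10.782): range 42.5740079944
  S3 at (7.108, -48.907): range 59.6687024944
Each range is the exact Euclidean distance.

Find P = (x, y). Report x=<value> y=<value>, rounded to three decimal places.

eq1: (x + 17.507)² + (y − 24.337)² = 50.3937879778²
eq2: (x + 2.299)² + (y + 10.782)² = 42.5740079944²
eq3: (x − 7.108)² + (y + 48.907)² = 59.6687024944²
eq2−eq1, eq2−eq3 (x²,y² cancel):
  -30.416·x + 70.238·y = 50.259983
  18.814·x − 76.250·y = 573.073487
det = -30.416·-76.250 − 70.238·18.814 = 997.762268
x = (50.259983·-76.250 − 70.238·573.073487) / 997.762268 = -44.182728
y = (-30.416·573.073487 − 50.259983·18.814) / 997.762268 = -18.417408

x=-44.183 y=-18.417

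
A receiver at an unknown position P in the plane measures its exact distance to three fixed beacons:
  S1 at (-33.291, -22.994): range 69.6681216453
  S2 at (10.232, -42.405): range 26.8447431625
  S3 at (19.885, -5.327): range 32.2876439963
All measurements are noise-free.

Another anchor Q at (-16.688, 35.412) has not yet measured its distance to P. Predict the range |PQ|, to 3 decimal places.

eq1: (x + 33.291)² + (y + 22.994)² = 69.6681216453²
eq2: (x − 10.232)² + (y + 42.405)² = 26.8447431625²
eq3: (x − 19.885)² + (y + 5.327)² = 32.2876439963²
eq1−eq2, eq1−eq3 (x²,y² cancel):
  87.046·x − 38.822·y = 4398.870070
  106.352·x + 35.334·y = 2597.930656
det = 87.046·35.334 − -38.822·106.352 = 7204.480708
x = (4398.870070·35.334 − -38.822·2597.930656) / 7204.480708 = 35.573215
y = (87.046·2597.930656 − 4398.870070·106.352) / 7204.480708 = -33.547062
|P − Q| = √((35.573215 − -16.688)² + (-33.547062 − 35.412)²) = 86.525064

86.525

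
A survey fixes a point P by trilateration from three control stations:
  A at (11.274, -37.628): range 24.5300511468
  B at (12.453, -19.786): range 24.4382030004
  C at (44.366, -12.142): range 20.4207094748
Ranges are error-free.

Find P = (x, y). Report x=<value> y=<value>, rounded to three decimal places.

x=34.615 y=-30.084

eq1: (x − 11.274)² + (y + 37.628)² = 24.5300511468²
eq2: (x − 12.453)² + (y + 19.786)² = 24.4382030004²
eq3: (x − 44.366)² + (y + 12.142)² = 20.4207094748²
eq2−eq3, eq2−eq1 (x²,y² cancel):
  63.826·x + 15.288·y = 1749.427505
  -2.358·x − 35.684·y = 991.908812
det = 63.826·-35.684 − 15.288·-2.358 = -2241.517880
x = (1749.427505·-35.684 − 15.288·991.908812) / -2241.517880 = 34.615326
y = (63.826·991.908812 − 1749.427505·-2.358) / -2241.517880 = -30.084401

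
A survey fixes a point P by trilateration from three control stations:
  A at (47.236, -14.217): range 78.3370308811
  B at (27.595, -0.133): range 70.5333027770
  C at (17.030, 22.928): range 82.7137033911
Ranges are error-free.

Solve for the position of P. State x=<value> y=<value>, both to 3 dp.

eq1: (x − 47.236)² + (y + 14.217)² = 78.3370308811²
eq2: (x − 27.595)² + (y + 0.133)² = 70.5333027770²
eq3: (x − 17.030)² + (y − 22.928)² = 82.7137033911²
eq3−eq1, eq3−eq2 (x²,y² cancel):
  60.412·x − 74.290·y = 2322.515022
  21.130·x − 46.122·y = 1812.397558
det = 60.412·-46.122 − -74.290·21.130 = -1216.574564
x = (2322.515022·-46.122 − -74.290·1812.397558) / -1216.574564 = -22.624159
y = (60.412·1812.397558 − 2322.515022·21.130) / -1216.574564 = -49.660597

x=-22.624 y=-49.661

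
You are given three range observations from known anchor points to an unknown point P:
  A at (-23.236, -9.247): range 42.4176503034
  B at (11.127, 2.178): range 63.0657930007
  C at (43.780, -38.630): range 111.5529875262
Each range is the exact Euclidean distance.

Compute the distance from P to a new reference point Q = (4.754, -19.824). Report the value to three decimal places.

eq1: (x + 23.236)² + (y + 9.247)² = 42.4176503034²
eq2: (x − 11.127)² + (y − 2.178)² = 63.0657930007²
eq3: (x − 43.780)² + (y + 38.630)² = 111.5529875262²
eq3−eq1, eq3−eq2 (x²,y² cancel):
  -134.032·x + 58.766·y = 7861.265374
  -65.306·x + 81.616·y = 5186.363292
det = -134.032·81.616 − 58.766·-65.306 = -7101.383316
x = (7861.265374·81.616 − 58.766·5186.363292) / -7101.383316 = -47.430648
y = (-134.032·5186.363292 − 7861.265374·-65.306) / -7101.383316 = 25.593725
|P − Q| = √((-47.430648 − 4.754)² + (25.593725 − -19.824)²) = 69.180974

69.181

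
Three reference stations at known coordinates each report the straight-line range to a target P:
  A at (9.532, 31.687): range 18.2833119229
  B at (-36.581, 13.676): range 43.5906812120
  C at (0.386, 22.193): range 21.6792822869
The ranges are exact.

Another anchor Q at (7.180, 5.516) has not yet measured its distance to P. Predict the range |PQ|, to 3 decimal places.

eq1: (x − 9.532)² + (y − 31.687)² = 18.2833119229²
eq2: (x + 36.581)² + (y − 13.676)² = 43.5906812120²
eq3: (x − 0.386)² + (y − 22.193)² = 21.6792822869²
eq1−eq2, eq1−eq3 (x²,y² cancel):
  -92.226·x − 36.022·y = -1135.590450
  -18.292·x − 18.988·y = -737.958534
det = -92.226·-18.988 − -36.022·-18.292 = 1092.272864
x = (-1135.590450·-18.988 − -36.022·-737.958534) / 1092.272864 = -4.596059
y = (-92.226·-737.958534 − -1135.590450·-18.292) / 1092.272864 = 43.292061
|P − Q| = √((-4.596059 − 7.180)² + (43.292061 − 5.516)²) = 39.569007

39.569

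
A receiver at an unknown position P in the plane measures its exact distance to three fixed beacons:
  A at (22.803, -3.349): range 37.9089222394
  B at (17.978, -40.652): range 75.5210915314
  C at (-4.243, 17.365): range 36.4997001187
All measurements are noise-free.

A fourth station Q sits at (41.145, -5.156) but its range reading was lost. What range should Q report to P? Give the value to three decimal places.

41.427

eq1: (x − 22.803)² + (y + 3.349)² = 37.9089222394²
eq2: (x − 17.978)² + (y + 40.652)² = 75.5210915314²
eq3: (x + 4.243)² + (y − 17.365)² = 36.4997001187²
eq2−eq1, eq2−eq3 (x²,y² cancel):
  9.650·x + 74.606·y = 2821.747903
  -44.442·x + 116.034·y = 2714.959843
det = 9.650·116.034 − 74.606·-44.442 = 4435.367952
x = (2821.747903·116.034 − 74.606·2714.959843) / 4435.367952 = 28.152434
y = (9.650·2714.959843 − 2821.747903·-44.442) / 4435.367952 = 34.180588
|P − Q| = √((28.152434 − 41.145)² + (34.180588 − -5.156)²) = 41.426729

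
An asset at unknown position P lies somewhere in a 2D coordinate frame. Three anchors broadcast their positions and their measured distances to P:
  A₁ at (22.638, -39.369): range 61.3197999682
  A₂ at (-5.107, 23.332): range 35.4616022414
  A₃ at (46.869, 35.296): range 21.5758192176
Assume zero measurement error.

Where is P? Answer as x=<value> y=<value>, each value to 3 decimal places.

x=30.306 y=21.470

eq1: (x − 22.638)² + (y + 39.369)² = 61.3197999682²
eq2: (x + 5.107)² + (y − 23.332)² = 35.4616022414²
eq3: (x − 46.869)² + (y − 35.296)² = 21.5758192176²
eq1−eq2, eq1−eq3 (x²,y² cancel):
  -55.490·x + 125.402·y = 1010.659103
  48.462·x + 149.330·y = 4674.715465
det = -55.490·149.330 − 125.402·48.462 = -14363.553424
x = (1010.659103·149.330 − 125.402·4674.715465) / -14363.553424 = 30.305659
y = (-55.490·4674.715465 − 1010.659103·48.462) / -14363.553424 = 21.469515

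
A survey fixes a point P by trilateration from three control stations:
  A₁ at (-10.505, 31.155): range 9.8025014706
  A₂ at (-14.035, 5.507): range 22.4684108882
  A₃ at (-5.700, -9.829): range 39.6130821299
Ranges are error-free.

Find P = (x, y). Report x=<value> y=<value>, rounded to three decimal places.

x=-19.516 y=27.297

eq1: (x + 10.505)² + (y − 31.155)² = 9.8025014706²
eq2: (x + 14.035)² + (y − 5.507)² = 22.4684108882²
eq3: (x + 5.700)² + (y + 9.829)² = 39.6130821299²
eq2−eq1, eq2−eq3 (x²,y² cancel):
  7.060·x + 51.296·y = 1262.421229
  16.670·x − 30.672·y = -1162.575821
det = 7.060·-30.672 − 51.296·16.670 = -1071.648640
x = (1262.421229·-30.672 − 51.296·-1162.575821) / -1071.648640 = -19.516196
y = (7.060·-1162.575821 − 1262.421229·16.670) / -1071.648640 = 27.296584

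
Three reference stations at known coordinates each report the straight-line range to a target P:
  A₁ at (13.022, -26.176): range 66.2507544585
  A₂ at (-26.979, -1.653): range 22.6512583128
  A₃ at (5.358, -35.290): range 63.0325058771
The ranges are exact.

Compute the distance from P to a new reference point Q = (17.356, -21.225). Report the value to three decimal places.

eq1: (x − 13.022)² + (y + 26.176)² = 66.2507544585²
eq2: (x + 26.979)² + (y + 1.653)² = 22.6512583128²
eq3: (x − 5.358)² + (y + 35.290)² = 63.0325058771²
eq3−eq1, eq3−eq2 (x²,y² cancel):
  15.328·x + 18.228·y = -835.402473
  -64.674·x + 67.274·y = 2916.523880
det = 15.328·67.274 − 18.228·-64.674 = 2210.053544
x = (-835.402473·67.274 − 18.228·2916.523880) / 2210.053544 = -49.484441
y = (15.328·2916.523880 − -835.402473·-64.674) / 2210.053544 = -4.219057
|P − Q| = √((-49.484441 − 17.356)² + (-4.219057 − -21.225)²) = 68.969896

68.970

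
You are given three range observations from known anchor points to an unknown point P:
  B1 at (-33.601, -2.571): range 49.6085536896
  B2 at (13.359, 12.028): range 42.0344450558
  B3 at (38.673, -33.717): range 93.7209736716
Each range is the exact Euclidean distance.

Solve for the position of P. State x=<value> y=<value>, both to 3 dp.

x=-14.723 y=43.305

eq1: (x + 33.601)² + (y + 2.571)² = 49.6085536896²
eq2: (x − 13.359)² + (y − 12.028)² = 42.0344450558²
eq3: (x − 38.673)² + (y + 33.717)² = 93.7209736716²
eq3−eq1, eq3−eq2 (x²,y² cancel):
  -144.548·x + 62.292·y = 4825.812531
  -50.628·x + 91.490·y = 4707.424982
det = -144.548·91.490 − 62.292·-50.628 = -10070.977144
x = (4825.812531·91.490 − 62.292·4707.424982) / -10070.977144 = -14.723365
y = (-144.548·4707.424982 − 4825.812531·-50.628) / -10070.977144 = 43.305394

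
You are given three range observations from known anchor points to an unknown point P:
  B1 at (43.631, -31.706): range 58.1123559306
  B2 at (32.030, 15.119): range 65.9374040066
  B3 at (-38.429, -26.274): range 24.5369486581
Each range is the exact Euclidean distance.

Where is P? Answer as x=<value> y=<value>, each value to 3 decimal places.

eq1: (x − 43.631)² + (y + 31.706)² = 58.1123559306²
eq2: (x − 32.030)² + (y − 15.119)² = 65.9374040066²
eq3: (x + 38.429)² + (y + 26.274)² = 24.5369486581²
eq2−eq1, eq2−eq3 (x²,y² cancel):
  23.202·x − 93.650·y = 2625.124871
  -140.918·x − 82.786·y = 4658.285454
det = 23.202·-82.786 − -93.650·-140.918 = -15117.771472
x = (2625.124871·-82.786 − -93.650·4658.285454) / -15117.771472 = -14.481291
y = (23.202·4658.285454 − 2625.124871·-140.918) / -15117.771472 = -31.619005

x=-14.481 y=-31.619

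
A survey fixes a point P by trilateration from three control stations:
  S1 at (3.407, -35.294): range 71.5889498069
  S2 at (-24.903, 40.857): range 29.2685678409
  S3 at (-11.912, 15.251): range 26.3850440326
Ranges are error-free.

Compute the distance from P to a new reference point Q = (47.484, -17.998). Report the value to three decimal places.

eq1: (x − 3.407)² + (y + 35.294)² = 71.5889498069²
eq2: (x + 24.903)² + (y − 40.857)² = 29.2685678409²
eq3: (x + 11.912)² + (y − 15.251)² = 26.3850440326²
eq2−eq1, eq2−eq3 (x²,y² cancel):
  56.620·x − 152.302·y = -5300.508444
  25.982·x − 51.212·y = -1754.486598
det = 56.620·-51.212 − -152.302·25.982 = 1057.487124
x = (-5300.508444·-51.212 − -152.302·-1754.486598) / 1057.487124 = 4.007444
y = (56.620·-1754.486598 − -5300.508444·25.982) / 1057.487124 = 36.292432
|P − Q| = √((4.007444 − 47.484)² + (36.292432 − -17.998)²) = 69.553302

69.553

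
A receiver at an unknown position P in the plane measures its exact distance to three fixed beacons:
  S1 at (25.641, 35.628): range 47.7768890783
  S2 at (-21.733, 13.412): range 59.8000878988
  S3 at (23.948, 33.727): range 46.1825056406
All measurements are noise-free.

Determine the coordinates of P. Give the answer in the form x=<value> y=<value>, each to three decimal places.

eq1: (x − 25.641)² + (y − 35.628)² = 47.7768890783²
eq2: (x + 21.733)² + (y − 13.412)² = 59.8000878988²
eq3: (x − 23.948)² + (y − 33.727)² = 46.1825056406²
eq2−eq3, eq2−eq1 (x²,y² cancel):
  91.362·x + 40.630·y = 2502.038885
  94.748·x + 44.432·y = 2568.029615
det = 91.362·44.432 − 40.630·94.748 = 209.785144
x = (2502.038885·44.432 − 40.630·2568.029615) / 209.785144 = 32.564501
y = (91.362·2568.029615 − 2502.038885·94.748) / 209.785144 = -11.644574

x=32.565 y=-11.645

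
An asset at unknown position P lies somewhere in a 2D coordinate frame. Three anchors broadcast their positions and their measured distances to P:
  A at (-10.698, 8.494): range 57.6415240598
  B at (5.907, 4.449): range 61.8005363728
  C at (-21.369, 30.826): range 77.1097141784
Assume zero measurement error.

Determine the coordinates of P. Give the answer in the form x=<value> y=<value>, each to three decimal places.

x=-30.085 y=-45.790

eq1: (x + 10.698)² + (y − 8.494)² = 57.6415240598²
eq2: (x − 5.907)² + (y − 4.449)² = 61.8005363728²
eq3: (x + 21.369)² + (y − 30.826)² = 77.1097141784²
eq1−eq2, eq1−eq3 (x²,y² cancel):
  33.210·x − 8.090·y = -628.669990
  -21.342·x + 44.664·y = -1403.081528
det = 33.210·44.664 − -8.090·-21.342 = 1310.634660
x = (-628.669990·44.664 − -8.090·-1403.081528) / 1310.634660 = -30.084544
y = (33.210·-1403.081528 − -628.669990·-21.342) / 1310.634660 = -45.789581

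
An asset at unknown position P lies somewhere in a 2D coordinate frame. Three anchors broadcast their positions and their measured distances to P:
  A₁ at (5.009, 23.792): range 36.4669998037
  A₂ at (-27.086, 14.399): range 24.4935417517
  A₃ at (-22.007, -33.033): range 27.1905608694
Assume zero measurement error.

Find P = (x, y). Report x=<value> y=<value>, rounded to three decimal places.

eq1: (x − 5.009)² + (y − 23.792)² = 36.4669998037²
eq2: (x + 27.086)² + (y − 14.399)² = 24.4935417517²
eq3: (x + 22.007)² + (y + 33.033)² = 27.1905608694²
eq1−eq3, eq1−eq2 (x²,y² cancel):
  -54.032·x − 113.650·y = 1574.853267
  -64.190·x − 18.786·y = 1079.741739
det = -54.032·-18.786 − -113.650·-64.190 = -6280.148348
x = (1574.853267·-18.786 − -113.650·1079.741739) / -6280.148348 = -14.828862
y = (-54.032·1079.741739 − 1574.853267·-64.190) / -6280.148348 = -6.807041

x=-14.829 y=-6.807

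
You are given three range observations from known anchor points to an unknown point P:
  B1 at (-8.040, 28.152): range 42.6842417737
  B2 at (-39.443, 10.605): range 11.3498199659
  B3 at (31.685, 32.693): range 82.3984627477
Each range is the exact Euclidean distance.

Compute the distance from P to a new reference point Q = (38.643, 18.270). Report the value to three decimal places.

eq1: (x + 8.040)² + (y − 28.152)² = 42.6842417737²
eq2: (x + 39.443)² + (y − 10.605)² = 11.3498199659²
eq3: (x − 31.685)² + (y − 32.693)² = 82.3984627477²
eq2−eq1, eq2−eq3 (x²,y² cancel):
  62.806·x + 35.094·y = -2504.165653
  142.256·x + 44.176·y = -6256.133050
det = 62.806·44.176 − 35.094·142.256 = -2217.814208
x = (-2504.165653·44.176 − 35.094·-6256.133050) / -2217.814208 = -49.115346
y = (62.806·-6256.133050 − -2504.165653·142.256) / -2217.814208 = 16.543362
|P − Q| = √((-49.115346 − 38.643)² + (16.543362 − 18.270)²) = 87.775330

87.775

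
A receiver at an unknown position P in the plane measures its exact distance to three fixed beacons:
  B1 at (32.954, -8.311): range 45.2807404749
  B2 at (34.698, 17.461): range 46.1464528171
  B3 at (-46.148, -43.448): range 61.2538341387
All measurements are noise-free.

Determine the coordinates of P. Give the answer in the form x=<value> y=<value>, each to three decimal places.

eq1: (x − 32.954)² + (y + 8.311)² = 45.2807404749²
eq2: (x − 34.698)² + (y − 17.461)² = 46.1464528171²
eq3: (x + 46.148)² + (y + 43.448)² = 61.2538341387²
eq2−eq3, eq2−eq1 (x²,y² cancel):
  -161.692·x − 121.818·y = 885.991794
  -3.488·x − 51.544·y = -274.649238
det = -161.692·-51.544 − -121.818·-3.488 = 7909.351264
x = (885.991794·-51.544 − -121.818·-274.649238) / 7909.351264 = -10.003953
y = (-161.692·-274.649238 − 885.991794·-3.488) / 7909.351264 = 6.005413

x=-10.004 y=6.005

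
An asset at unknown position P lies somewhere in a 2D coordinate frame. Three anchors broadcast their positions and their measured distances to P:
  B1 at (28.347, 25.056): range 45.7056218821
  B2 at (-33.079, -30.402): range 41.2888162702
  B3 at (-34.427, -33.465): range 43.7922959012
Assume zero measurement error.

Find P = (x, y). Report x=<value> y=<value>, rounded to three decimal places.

eq1: (x − 28.347)² + (y − 25.056)² = 45.7056218821²
eq2: (x + 33.079)² + (y + 30.402)² = 41.2888162702²
eq3: (x + 34.427)² + (y + 33.465)² = 43.7922959012²
eq1−eq2, eq1−eq3 (x²,y² cancel):
  -122.852·x − 110.916·y = 971.383823
  -125.548·x − 117.042·y = 1045.007700
det = -122.852·-117.042 − -110.916·-125.548 = 453.561816
x = (971.383823·-117.042 − -110.916·1045.007700) / 453.561816 = 4.884381
y = (-122.852·1045.007700 − 971.383823·-125.548) / 453.561816 = -14.167837

x=4.884 y=-14.168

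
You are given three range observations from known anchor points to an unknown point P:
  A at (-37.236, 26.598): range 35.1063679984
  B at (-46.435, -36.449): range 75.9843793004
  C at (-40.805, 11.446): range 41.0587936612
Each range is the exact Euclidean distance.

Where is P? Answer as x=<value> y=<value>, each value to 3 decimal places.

eq1: (x + 37.236)² + (y − 26.598)² = 35.1063679984²
eq2: (x + 46.435)² + (y + 36.449)² = 75.9843793004²
eq3: (x + 40.805)² + (y − 11.446)² = 41.0587936612²
eq3−eq1, eq3−eq2 (x²,y² cancel):
  7.138·x + 30.304·y = 751.281822
  -11.260·x − 95.790·y = -2399.121476
det = 7.138·-95.790 − 30.304·-11.260 = -342.525980
x = (751.281822·-95.790 − 30.304·-2399.121476) / -342.525980 = -2.153680
y = (7.138·-2399.121476 − 751.281822·-11.260) / -342.525980 = 25.298799

x=-2.154 y=25.299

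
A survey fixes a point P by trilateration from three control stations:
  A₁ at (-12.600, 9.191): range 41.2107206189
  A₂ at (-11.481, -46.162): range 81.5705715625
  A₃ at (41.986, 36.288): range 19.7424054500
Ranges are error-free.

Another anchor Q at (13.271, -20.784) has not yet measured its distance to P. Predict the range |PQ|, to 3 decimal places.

49.115

eq1: (x + 12.600)² + (y − 9.191)² = 41.2107206189²
eq2: (x + 11.481)² + (y + 46.162)² = 81.5705715625²
eq3: (x − 41.986)² + (y − 36.288)² = 19.7424054500²
eq2−eq3, eq2−eq1 (x²,y² cancel):
  106.934·x + 164.900·y = 7080.895107
  -2.238·x + 110.706·y = 2935.925527
det = 106.934·110.706 − 164.900·-2.238 = 12207.281604
x = (7080.895107·110.706 − 164.900·2935.925527) / 12207.281604 = 24.556119
y = (106.934·2935.925527 − 7080.895107·-2.238) / 12207.281604 = 27.016441
|P − Q| = √((24.556119 − 13.271)² + (27.016441 − -20.784)²) = 49.114520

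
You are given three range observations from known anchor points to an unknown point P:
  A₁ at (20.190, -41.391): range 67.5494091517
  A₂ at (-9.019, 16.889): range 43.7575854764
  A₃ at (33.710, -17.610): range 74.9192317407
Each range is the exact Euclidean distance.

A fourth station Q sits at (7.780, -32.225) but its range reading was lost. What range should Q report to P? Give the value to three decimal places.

52.522

eq1: (x − 20.190)² + (y + 41.391)² = 67.5494091517²
eq2: (x + 9.019)² + (y − 16.889)² = 43.7575854764²
eq3: (x − 33.710)² + (y + 17.610)² = 74.9192317407²
eq1−eq2, eq1−eq3 (x²,y² cancel):
  -58.418·x + 116.560·y = 893.926091
  27.040·x + 47.562·y = -1724.343389
det = -58.418·47.562 − 116.560·27.040 = -5930.259316
x = (893.926091·47.562 − 116.560·-1724.343389) / -5930.259316 = -41.061675
y = (-58.418·-1724.343389 − 893.926091·27.040) / -5930.259316 = -12.910216
|P − Q| = √((-41.061675 − 7.780)² + (-12.910216 − -32.225)²) = 52.522091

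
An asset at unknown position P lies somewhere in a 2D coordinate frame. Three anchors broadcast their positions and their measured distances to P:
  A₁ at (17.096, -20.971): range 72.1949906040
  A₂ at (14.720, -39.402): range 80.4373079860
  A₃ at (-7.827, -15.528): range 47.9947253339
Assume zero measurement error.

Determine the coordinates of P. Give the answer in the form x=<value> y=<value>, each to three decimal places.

x=-47.097 y=12.064

eq1: (x − 17.096)² + (y + 20.971)² = 72.1949906040²
eq2: (x − 14.720)² + (y + 39.402)² = 80.4373079860²
eq3: (x + 7.827)² + (y + 15.528)² = 47.9947253339²
eq3−eq2, eq3−eq1 (x²,y² cancel):
  45.094·x − 47.748·y = -2699.851565
  49.846·x − 10.886·y = -2478.947664
det = 45.094·-10.886 − -47.748·49.846 = 1889.153524
x = (-2699.851565·-10.886 − -47.748·-2478.947664) / 1889.153524 = -47.097395
y = (45.094·-2478.947664 − -2699.851565·49.846) / 1889.153524 = 12.064205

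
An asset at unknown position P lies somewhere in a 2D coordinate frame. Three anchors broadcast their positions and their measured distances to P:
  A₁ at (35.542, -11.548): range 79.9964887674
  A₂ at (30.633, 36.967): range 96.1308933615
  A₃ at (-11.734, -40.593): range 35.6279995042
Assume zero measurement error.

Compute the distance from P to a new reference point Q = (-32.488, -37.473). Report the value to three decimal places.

eq1: (x − 35.542)² + (y + 11.548)² = 79.9964887674²
eq2: (x − 30.633)² + (y − 36.967)² = 96.1308933615²
eq3: (x + 11.734)² + (y + 40.593)² = 35.6279995042²
eq1−eq2, eq1−eq3 (x²,y² cancel):
  -9.818·x + 97.030·y = -1933.360733
  -94.552·x − 58.090·y = 5518.972203
det = -9.818·-58.090 − 97.030·-94.552 = 9744.708180
x = (-1933.360733·-58.090 − 97.030·5518.972203) / 9744.708180 = -43.428386
y = (-9.818·5518.972203 − -1933.360733·-94.552) / 9744.708180 = -24.319701
|P − Q| = √((-43.428386 − -32.488)² + (-24.319701 − -37.473)²) = 17.108516

17.109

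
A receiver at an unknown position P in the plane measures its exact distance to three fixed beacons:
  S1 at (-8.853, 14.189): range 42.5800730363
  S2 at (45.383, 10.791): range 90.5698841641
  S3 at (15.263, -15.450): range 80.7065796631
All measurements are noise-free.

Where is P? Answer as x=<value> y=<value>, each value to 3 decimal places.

x=-38.629 y=44.626

eq1: (x + 8.853)² + (y − 14.189)² = 42.5800730363²
eq2: (x − 45.383)² + (y − 10.791)² = 90.5698841641²
eq3: (x − 15.263)² + (y + 15.450)² = 80.7065796631²
eq2−eq1, eq2−eq3 (x²,y² cancel):
  -108.472·x + 6.796·y = 4493.482258
  -60.240·x − 52.482·y = -15.048784
det = -108.472·-52.482 − 6.796·-60.240 = 6102.218544
x = (4493.482258·-52.482 − 6.796·-15.048784) / 6102.218544 = -38.629338
y = (-108.472·-15.048784 − 4493.482258·-60.240) / 6102.218544 = 44.626350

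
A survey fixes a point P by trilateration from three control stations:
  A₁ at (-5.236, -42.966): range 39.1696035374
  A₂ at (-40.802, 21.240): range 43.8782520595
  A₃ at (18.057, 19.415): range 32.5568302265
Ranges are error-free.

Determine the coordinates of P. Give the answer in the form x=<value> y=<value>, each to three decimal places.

x=-4.770 y=-3.799

eq1: (x + 5.236)² + (y + 42.966)² = 39.1696035374²
eq2: (x + 40.802)² + (y − 21.240)² = 43.8782520595²
eq3: (x − 18.057)² + (y − 19.415)² = 32.5568302265²
eq2−eq3, eq2−eq1 (x²,y² cancel):
  117.718·x − 3.650·y = -547.589521
  71.132·x − 128.412·y = 148.595211
det = 117.718·-128.412 − -3.650·71.132 = -14856.772016
x = (-547.589521·-128.412 − -3.650·148.595211) / -14856.772016 = -4.769504
y = (117.718·148.595211 − -547.589521·71.132) / -14856.772016 = -3.799174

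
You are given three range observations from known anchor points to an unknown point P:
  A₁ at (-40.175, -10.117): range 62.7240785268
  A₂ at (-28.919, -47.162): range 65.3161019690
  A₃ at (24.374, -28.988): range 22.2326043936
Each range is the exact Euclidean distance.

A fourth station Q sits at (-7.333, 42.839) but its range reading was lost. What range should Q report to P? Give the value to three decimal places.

eq1: (x + 40.175)² + (y + 10.117)² = 62.7240785268²
eq2: (x + 28.919)² + (y + 47.162)² = 65.3161019690²
eq3: (x − 24.374)² + (y + 28.988)² = 22.2326043936²
eq2−eq3, eq2−eq1 (x²,y² cancel):
  106.586·x + 36.348·y = 2145.737693
  -22.512·x + 74.090·y = -1012.295342
det = 106.586·74.090 − 36.348·-22.512 = 8715.222916
x = (2145.737693·74.090 − 36.348·-1012.295342) / 8715.222916 = 22.463294
y = (106.586·-1012.295342 − 2145.737693·-22.512) / 8715.222916 = -6.837652
|P − Q| = √((22.463294 − -7.333)² + (-6.837652 − 42.839)²) = 57.927445

57.927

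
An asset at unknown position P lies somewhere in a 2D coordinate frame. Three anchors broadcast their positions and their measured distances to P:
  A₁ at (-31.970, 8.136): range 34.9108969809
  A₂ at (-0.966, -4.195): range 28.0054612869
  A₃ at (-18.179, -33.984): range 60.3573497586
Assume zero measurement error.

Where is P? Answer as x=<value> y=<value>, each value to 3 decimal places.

x=-0.775 y=23.810

eq1: (x + 31.970)² + (y − 8.136)² = 34.9108969809²
eq2: (x + 0.966)² + (y + 4.195)² = 28.0054612869²
eq3: (x + 18.179)² + (y + 33.984)² = 60.3573497586²
eq2−eq1, eq2−eq3 (x²,y² cancel):
  -62.008·x + 24.662·y = 635.279349
  -34.426·x − 59.578·y = -1391.846692
det = -62.008·-59.578 − 24.662·-34.426 = 4543.326636
x = (635.279349·-59.578 − 24.662·-1391.846692) / 4543.326636 = -0.775412
y = (-62.008·-1391.846692 − 635.279349·-34.426) / 4543.326636 = 23.809813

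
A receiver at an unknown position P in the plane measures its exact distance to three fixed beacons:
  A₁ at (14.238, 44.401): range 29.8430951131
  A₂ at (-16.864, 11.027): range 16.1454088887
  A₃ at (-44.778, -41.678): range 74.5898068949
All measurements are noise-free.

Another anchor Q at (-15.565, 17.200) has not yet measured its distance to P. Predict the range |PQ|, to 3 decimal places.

eq1: (x − 14.238)² + (y − 44.401)² = 29.8430951131²
eq2: (x + 16.864)² + (y − 11.027)² = 16.1454088887²
eq3: (x + 44.778)² + (y + 41.678)² = 74.5898068949²
eq2−eq3, eq2−eq1 (x²,y² cancel):
  -55.828·x − 105.410·y = -1966.829321
  62.204·x + 66.748·y = 1138.244122
det = -55.828·66.748 − -105.410·62.204 = 2830.516296
x = (-1966.829321·66.748 − -105.410·1138.244122) / 2830.516296 = -3.992067
y = (-55.828·1138.244122 − -1966.829321·62.204) / 2830.516296 = 20.773157
|P − Q| = √((-3.992067 − -15.565)² + (20.773157 − 17.200)²) = 12.111987

12.112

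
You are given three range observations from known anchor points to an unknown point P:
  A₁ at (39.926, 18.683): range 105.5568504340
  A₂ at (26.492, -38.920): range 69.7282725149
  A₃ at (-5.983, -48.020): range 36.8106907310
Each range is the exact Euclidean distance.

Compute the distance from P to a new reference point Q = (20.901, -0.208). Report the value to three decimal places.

78.968

eq1: (x − 39.926)² + (y − 18.683)² = 105.5568504340²
eq2: (x − 26.492)² + (y + 38.920)² = 69.7282725149²
eq3: (x + 5.983)² + (y + 48.020)² = 36.8106907310²
eq2−eq1, eq2−eq3 (x²,y² cancel):
  26.868·x + 115.206·y = -6553.669185
  -64.950·x − 18.200·y = 3632.129261
det = 26.868·-18.200 − 115.206·-64.950 = 6993.632100
x = (-6553.669185·-18.200 − 115.206·3632.129261) / 6993.632100 = -42.776958
y = (26.868·3632.129261 − -6553.669185·-64.950) / 6993.632100 = -46.910212
|P − Q| = √((-42.776958 − 20.901)² + (-46.910212 − -0.208)²) = 78.968215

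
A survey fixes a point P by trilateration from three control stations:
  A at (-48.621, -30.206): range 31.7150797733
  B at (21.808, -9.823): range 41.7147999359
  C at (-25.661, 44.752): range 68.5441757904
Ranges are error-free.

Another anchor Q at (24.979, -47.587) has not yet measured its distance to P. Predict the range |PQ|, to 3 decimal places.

eq1: (x + 48.621)² + (y + 30.206)² = 31.7150797733²
eq2: (x − 21.808)² + (y + 9.823)² = 41.7147999359²
eq3: (x + 25.661)² + (y − 44.752)² = 68.5441757904²
eq1−eq3, eq1−eq2 (x²,y² cancel):
  45.920·x + 149.916·y = -4307.633402
  140.858·x + 40.766·y = -3438.602133
det = 45.920·40.766 − 149.916·140.858 = -19244.893208
x = (-4307.633402·40.766 − 149.916·-3438.602133) / -19244.893208 = -17.661646
y = (45.920·-3438.602133 − -4307.633402·140.858) / -19244.893208 = -23.323799
|P − Q| = √((-17.661646 − 24.979)² + (-23.323799 − -47.587)²) = 49.060449

49.060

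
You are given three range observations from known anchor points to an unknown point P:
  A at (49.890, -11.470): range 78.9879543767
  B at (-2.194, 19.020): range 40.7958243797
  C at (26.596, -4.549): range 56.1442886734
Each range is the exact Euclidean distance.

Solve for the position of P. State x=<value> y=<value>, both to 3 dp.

eq1: (x − 49.890)² + (y + 11.470)² = 78.9879543767²
eq2: (x + 2.194)² + (y − 19.020)² = 40.7958243797²
eq3: (x − 26.596)² + (y + 4.549)² = 56.1442886734²
eq2−eq1, eq2−eq3 (x²,y² cancel):
  104.168·x − 60.980·y = -2320.798686
  57.580·x − 47.138·y = -1126.415283
det = 104.168·-47.138 − -60.980·57.580 = -1399.042784
x = (-2320.798686·-47.138 − -60.980·-1126.415283) / -1399.042784 = -29.097755
y = (104.168·-1126.415283 − -2320.798686·57.580) / -1399.042784 = -11.647364

x=-29.098 y=-11.647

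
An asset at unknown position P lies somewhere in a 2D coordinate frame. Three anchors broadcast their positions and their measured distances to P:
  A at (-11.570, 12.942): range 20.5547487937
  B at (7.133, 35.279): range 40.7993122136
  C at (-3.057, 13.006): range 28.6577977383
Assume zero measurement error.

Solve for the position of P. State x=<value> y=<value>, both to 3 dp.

eq1: (x + 11.570)² + (y − 12.942)² = 20.5547487937²
eq2: (x − 7.133)² + (y − 35.279)² = 40.7993122136²
eq3: (x + 3.057)² + (y − 13.006)² = 28.6577977383²
eq3−eq1, eq3−eq2 (x²,y² cancel):
  -17.026·x − 0.128·y = 521.630652
  20.380·x + 44.546·y = 273.671739
det = -17.026·44.546 − -0.128·20.380 = -755.831556
x = (521.630652·44.546 − -0.128·273.671739) / -755.831556 = -30.789385
y = (-17.026·273.671739 − 521.630652·20.380) / -755.831556 = 20.229862

x=-30.789 y=20.230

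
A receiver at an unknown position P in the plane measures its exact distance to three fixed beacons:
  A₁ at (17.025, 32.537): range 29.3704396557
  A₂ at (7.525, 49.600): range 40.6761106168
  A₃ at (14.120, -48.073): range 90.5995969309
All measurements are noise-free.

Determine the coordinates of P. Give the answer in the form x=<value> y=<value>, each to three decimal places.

eq1: (x − 17.025)² + (y − 32.537)² = 29.3704396557²
eq2: (x − 7.525)² + (y − 49.600)² = 40.6761106168²
eq3: (x − 14.120)² + (y + 48.073)² = 90.5995969309²
eq1−eq3, eq1−eq2 (x²,y² cancel):
  -5.810·x − 161.220·y = -6183.783503
  -19.000·x + 34.126·y = 376.355382
det = -5.810·34.126 − -161.220·-19.000 = -3261.452060
x = (-6183.783503·34.126 − -161.220·376.355382) / -3261.452060 = 46.099645
y = (-5.810·376.355382 − -6183.783503·-19.000) / -3261.452060 = 36.694855

x=46.100 y=36.695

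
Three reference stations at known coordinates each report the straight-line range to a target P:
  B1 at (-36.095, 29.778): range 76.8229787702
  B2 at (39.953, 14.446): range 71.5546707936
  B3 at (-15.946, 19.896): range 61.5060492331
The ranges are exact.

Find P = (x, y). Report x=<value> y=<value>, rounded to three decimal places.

x=-5.602 y=-40.734

eq1: (x + 36.095)² + (y − 29.778)² = 76.8229787702²
eq2: (x − 39.953)² + (y − 14.446)² = 71.5546707936²
eq3: (x + 15.946)² + (y − 19.896)² = 61.5060492331²
eq1−eq2, eq1−eq3 (x²,y² cancel):
  152.096·x − 30.664·y = 397.049971
  40.298·x − 19.764·y = 579.323398
det = 152.096·-19.764 − -30.664·40.298 = -1770.327472
x = (397.049971·-19.764 − -30.664·579.323398) / -1770.327472 = -5.601832
y = (152.096·579.323398 − 397.049971·40.298) / -1770.327472 = -40.733962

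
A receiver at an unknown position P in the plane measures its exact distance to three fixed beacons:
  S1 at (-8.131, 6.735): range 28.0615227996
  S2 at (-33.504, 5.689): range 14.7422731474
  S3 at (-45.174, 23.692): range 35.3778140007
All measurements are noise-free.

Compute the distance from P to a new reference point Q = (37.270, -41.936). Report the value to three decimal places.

eq1: (x + 8.131)² + (y − 6.735)² = 28.0615227996²
eq2: (x + 33.504)² + (y − 5.689)² = 14.7422731474²
eq3: (x + 45.174)² + (y − 23.692)² = 35.3778140007²
eq3−eq1, eq3−eq2 (x²,y² cancel):
  74.086·x − 33.914·y = -2026.387092
  23.340·x − 36.006·y = -412.863297
det = 74.086·-36.006 − -33.914·23.340 = -1875.987756
x = (-2026.387092·-36.006 − -33.914·-412.863297) / -1875.987756 = -31.428909
y = (74.086·-412.863297 − -2026.387092·23.340) / -1875.987756 = -8.906500
|P − Q| = √((-31.428909 − 37.270)² + (-8.906500 − -41.936)²) = 76.226557

76.227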